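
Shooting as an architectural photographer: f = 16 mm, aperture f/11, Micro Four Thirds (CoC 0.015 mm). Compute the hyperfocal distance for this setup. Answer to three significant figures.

Hyperfocal distance H = f²/(N·c) + f = 16²/(11 × 0.015) + 16 = 256/0.165 + 16 ≈ 1567.5 mm ≈ 1.57 m.

1.57 m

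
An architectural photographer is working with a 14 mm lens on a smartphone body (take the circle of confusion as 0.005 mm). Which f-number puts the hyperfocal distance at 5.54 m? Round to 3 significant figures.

Rearrange H = f²/(N·c) + f for N: N = f² / ((H − f)·c).
N = 14² / ((5540 − 14) × 0.005) = 196 / 27.63 ≈ 7.09.

f/7.09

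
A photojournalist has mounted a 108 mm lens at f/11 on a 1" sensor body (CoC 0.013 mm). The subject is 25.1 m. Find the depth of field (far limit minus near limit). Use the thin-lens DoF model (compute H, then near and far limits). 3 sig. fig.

17.0 m

Hyperfocal distance H = f²/(N·c) + f = 108²/(11 × 0.013) + 108 = 11664/0.143 + 108 ≈ 81674.4 mm ≈ 81.67 m.
Near limit Dn = s·(H − f)/(H + s − 2f) = 25100 × (81674.4 − 108) / (81674.4 + 25100 − 2 × 108) = 25100 × 81566.4 / 106558.4 ≈ 19213 mm.
Far limit Df = s·(H − f)/(H − s) = 25100 × (81674.4 − 108) / (81674.4 − 25100) = 25100 × 81566.4 / 56574.4 ≈ 36188 mm.
Depth of field = Df − Dn = 36188 − 19213 ≈ 16975 mm ≈ 17.0 m.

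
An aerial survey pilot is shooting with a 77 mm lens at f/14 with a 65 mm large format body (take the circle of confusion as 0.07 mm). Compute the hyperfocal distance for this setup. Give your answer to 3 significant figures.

Hyperfocal distance H = f²/(N·c) + f = 77²/(14 × 0.07) + 77 = 5929/0.98 + 77 ≈ 6127.0 mm ≈ 6.13 m.

6.13 m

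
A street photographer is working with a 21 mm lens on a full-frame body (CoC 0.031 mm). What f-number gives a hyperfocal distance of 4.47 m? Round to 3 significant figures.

f/3.20

Rearrange H = f²/(N·c) + f for N: N = f² / ((H − f)·c).
N = 21² / ((4470 − 21) × 0.031) = 441 / 137.9 ≈ 3.20.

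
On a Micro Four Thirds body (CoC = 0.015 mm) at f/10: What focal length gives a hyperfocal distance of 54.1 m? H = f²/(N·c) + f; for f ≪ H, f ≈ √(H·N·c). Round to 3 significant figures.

90.0 mm

From H = f²/(N·c) + f, with f ≪ H: f ≈ √(H·N·c) = √(54100 × 10 × 0.015) = √8115.0 ≈ 90.08 mm.
Exact: f² + N·c·f − N·c·H = 0 ⇒ f = (−N·c + √((N·c)² + 4·N·c·H))/2 = (−0.15 + √32460)/2 ≈ 90.008 mm ≈ 90.0 mm.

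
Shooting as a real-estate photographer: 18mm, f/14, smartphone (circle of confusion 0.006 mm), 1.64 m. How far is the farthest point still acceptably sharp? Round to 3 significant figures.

Hyperfocal distance H = f²/(N·c) + f = 18²/(14 × 0.006) + 18 = 324/0.084 + 18 ≈ 3875.1 mm ≈ 3.875 m.
Far limit Df = s·(H − f)/(H − s) = 1640 × (3875.1 − 18) / (3875.1 − 1640) = 1640 × 3857.1 / 2235.1 ≈ 2830.1 mm ≈ 2.83 m.

2.83 m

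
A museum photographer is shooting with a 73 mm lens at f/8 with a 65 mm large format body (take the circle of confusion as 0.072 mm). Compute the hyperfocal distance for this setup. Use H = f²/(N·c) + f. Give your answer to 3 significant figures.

9.32 m

Hyperfocal distance H = f²/(N·c) + f = 73²/(8 × 0.072) + 73 = 5329/0.576 + 73 ≈ 9324.7 mm ≈ 9.32 m.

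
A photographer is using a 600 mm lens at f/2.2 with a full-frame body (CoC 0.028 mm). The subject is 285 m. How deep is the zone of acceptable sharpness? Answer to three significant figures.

Hyperfocal distance H = f²/(N·c) + f = 600²/(2.2 × 0.028) + 600 = 360000/0.0616 + 600 ≈ 5844755.8 mm ≈ 5845 m.
Near limit Dn = s·(H − f)/(H + s − 2f) = 285000 × (5844755.8 − 600) / (5844755.8 + 285000 − 2 × 600) = 285000 × 5844155.8 / 6128555.8 ≈ 271774 mm.
Far limit Df = s·(H − f)/(H − s) = 285000 × (5844755.8 − 600) / (5844755.8 − 285000) = 285000 × 5844155.8 / 5559755.8 ≈ 299579 mm.
Depth of field = Df − Dn = 299579 − 271774 ≈ 27805 mm ≈ 27.8 m.

27.8 m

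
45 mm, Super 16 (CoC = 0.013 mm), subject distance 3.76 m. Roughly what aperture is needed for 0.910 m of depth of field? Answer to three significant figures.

f/5

Write h = H − f = f²/(N·c). The thin-lens limits are Dn = s·h/(h + (s−f)) and Df = s·h/(h − (s−f)), so DoF = Df − Dn = 2·s·(s−f)·h / (h² − (s−f)²).
That is a quadratic in h: DoF·h² − 2·s·(s−f)·h − DoF·(s−f)² = 0 ⇒ h = (s−f)·(s + √(s² + DoF²)) / DoF = 3715 × (3760 + √(3760² + 910²)) / 910 = 3715 × (3760 + 3868.55) / 910 ≈ 31143 mm.
Then N = f²/(c·h) = 45² / (0.013 × 31143) = 2025 / 404.86 ≈ 5.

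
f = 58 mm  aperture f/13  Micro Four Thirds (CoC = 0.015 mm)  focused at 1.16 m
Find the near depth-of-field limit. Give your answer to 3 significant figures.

1.09 m

Hyperfocal distance H = f²/(N·c) + f = 58²/(13 × 0.015) + 58 = 3364/0.195 + 58 ≈ 17309.3 mm ≈ 17.31 m.
Near limit Dn = s·(H − f)/(H + s − 2f) = 1160 × (17309.3 − 58) / (17309.3 + 1160 − 2 × 58) = 1160 × 17251.3 / 18353.3 ≈ 1090.3 mm ≈ 1.09 m.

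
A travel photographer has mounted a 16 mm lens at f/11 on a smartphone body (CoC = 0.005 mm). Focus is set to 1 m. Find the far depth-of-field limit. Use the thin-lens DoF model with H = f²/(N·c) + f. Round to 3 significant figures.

1.27 m

Hyperfocal distance H = f²/(N·c) + f = 16²/(11 × 0.005) + 16 = 256/0.055 + 16 ≈ 4670.5 mm ≈ 4.671 m.
Far limit Df = s·(H − f)/(H − s) = 1000 × (4670.5 − 16) / (4670.5 − 1000) = 1000 × 4654.5 / 3670.5 ≈ 1268.1 mm ≈ 1.27 m.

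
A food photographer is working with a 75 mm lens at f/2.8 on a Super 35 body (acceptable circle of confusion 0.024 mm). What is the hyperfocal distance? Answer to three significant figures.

83.8 m

Hyperfocal distance H = f²/(N·c) + f = 75²/(2.8 × 0.024) + 75 = 5625/0.0672 + 75 ≈ 83780.4 mm ≈ 83.8 m.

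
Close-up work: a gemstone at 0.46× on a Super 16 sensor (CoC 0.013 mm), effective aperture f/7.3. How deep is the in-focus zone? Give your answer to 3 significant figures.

At magnification m, DoF ≈ 2·N_eff·c/m² = 2 × 7.3 × 0.013 / 0.46² = 0.1898 / 0.2116 ≈ 0.897 mm.

0.897 mm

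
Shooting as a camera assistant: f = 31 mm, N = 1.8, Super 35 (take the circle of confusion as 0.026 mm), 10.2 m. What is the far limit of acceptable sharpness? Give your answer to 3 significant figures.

Hyperfocal distance H = f²/(N·c) + f = 31²/(1.8 × 0.026) + 31 = 961/0.0468 + 31 ≈ 20565.2 mm ≈ 20.57 m.
Far limit Df = s·(H − f)/(H − s) = 10200 × (20565.2 − 31) / (20565.2 − 10200) = 10200 × 20534.2 / 10365.2 ≈ 20207 mm ≈ 20.2 m.

20.2 m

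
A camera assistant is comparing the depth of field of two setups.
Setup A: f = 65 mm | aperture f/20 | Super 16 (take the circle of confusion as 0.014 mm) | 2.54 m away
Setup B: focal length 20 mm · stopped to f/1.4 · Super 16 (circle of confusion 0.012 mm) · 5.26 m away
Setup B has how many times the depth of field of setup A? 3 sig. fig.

2.84

Setup A: H = 65²/(20×0.014) + 65 ≈ 15154.3 mm; DoF = Df − Dn = 3038.36 − 2182.09 ≈ 856.27 mm.
Setup B: H = 20²/(1.4×0.012) + 20 ≈ 23829.5 mm; DoF = Df − Dn = 6744.3 − 4311.2 ≈ 2433.1 mm.
Ratio = 2433.1 / 856.27 ≈ 2.84.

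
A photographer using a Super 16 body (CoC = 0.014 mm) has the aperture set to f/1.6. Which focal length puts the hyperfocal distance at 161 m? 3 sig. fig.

From H = f²/(N·c) + f, with f ≪ H: f ≈ √(H·N·c) = √(161000 × 1.6 × 0.014) = √3606.4 ≈ 60.05 mm.
Exact: f² + N·c·f − N·c·H = 0 ⇒ f = (−N·c + √((N·c)² + 4·N·c·H))/2 = (−0.0224 + √14426)/2 ≈ 60.042 mm ≈ 60.0 mm.

60.0 mm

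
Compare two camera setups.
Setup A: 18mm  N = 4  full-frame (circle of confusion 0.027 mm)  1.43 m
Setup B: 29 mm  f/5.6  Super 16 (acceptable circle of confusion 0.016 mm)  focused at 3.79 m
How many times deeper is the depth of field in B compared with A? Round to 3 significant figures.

Setup A: H = 18²/(4×0.027) + 18 ≈ 3018.0 mm; DoF = Df − Dn = 2701.5 − 972.3 ≈ 1729.2 mm.
Setup B: H = 29²/(5.6×0.016) + 29 ≈ 9415.2 mm; DoF = Df − Dn = 6324.0 − 2705.8 ≈ 3618.2 mm.
Ratio = 3618.2 / 1729.2 ≈ 2.09.

2.09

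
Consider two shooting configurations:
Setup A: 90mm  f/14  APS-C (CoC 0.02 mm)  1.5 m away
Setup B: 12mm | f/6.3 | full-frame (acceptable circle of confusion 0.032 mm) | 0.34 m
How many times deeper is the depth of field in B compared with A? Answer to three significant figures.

Setup A: H = 90²/(14×0.02) + 90 ≈ 29018.6 mm; DoF = Df − Dn = 1576.86 − 1430.29 ≈ 146.57 mm.
Setup B: H = 12²/(6.3×0.032) + 12 ≈ 726.3 mm; DoF = Df − Dn = 628.70 − 233.00 ≈ 395.70 mm.
Ratio = 395.70 / 146.57 ≈ 2.70.

2.70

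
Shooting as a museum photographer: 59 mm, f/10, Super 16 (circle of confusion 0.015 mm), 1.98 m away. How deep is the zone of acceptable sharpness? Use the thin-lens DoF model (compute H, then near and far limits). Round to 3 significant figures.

Hyperfocal distance H = f²/(N·c) + f = 59²/(10 × 0.015) + 59 = 3481/0.15 + 59 ≈ 23265.7 mm ≈ 23.27 m.
Near limit Dn = s·(H − f)/(H + s − 2f) = 1980 × (23265.7 − 59) / (23265.7 + 1980 − 2 × 59) = 1980 × 23206.7 / 25127.7 ≈ 1828.63 mm.
Far limit Df = s·(H − f)/(H − s) = 1980 × (23265.7 − 59) / (23265.7 − 1980) = 1980 × 23206.7 / 21285.7 ≈ 2158.69 mm.
Depth of field = Df − Dn = 2158.69 − 1828.63 ≈ 330.06 mm.

330 mm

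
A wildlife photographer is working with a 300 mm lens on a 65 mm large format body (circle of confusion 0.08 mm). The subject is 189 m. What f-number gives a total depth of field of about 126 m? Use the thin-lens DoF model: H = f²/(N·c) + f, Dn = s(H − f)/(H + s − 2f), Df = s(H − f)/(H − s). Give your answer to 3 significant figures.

f/1.81

Write h = H − f = f²/(N·c). The thin-lens limits are Dn = s·h/(h + (s−f)) and Df = s·h/(h − (s−f)), so DoF = Df − Dn = 2·s·(s−f)·h / (h² − (s−f)²).
That is a quadratic in h: DoF·h² − 2·s·(s−f)·h − DoF·(s−f)² = 0 ⇒ h = (s−f)·(s + √(s² + DoF²)) / DoF = 188700 × (189000 + √(189000² + 126000²)) / 126000 = 188700 × (189000 + 227150) / 126000 ≈ 623234 mm.
Then N = f²/(c·h) = 300² / (0.08 × 623234) = 90000 / 49859 ≈ 1.81.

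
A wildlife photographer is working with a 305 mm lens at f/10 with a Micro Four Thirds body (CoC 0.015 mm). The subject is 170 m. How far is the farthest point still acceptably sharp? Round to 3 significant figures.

234 m

Hyperfocal distance H = f²/(N·c) + f = 305²/(10 × 0.015) + 305 = 93025/0.15 + 305 ≈ 620471.7 mm ≈ 620.5 m.
Far limit Df = s·(H − f)/(H − s) = 170000 × (620471.7 − 305) / (620471.7 − 170000) = 170000 × 620166.7 / 450471.7 ≈ 234040 mm ≈ 234 m.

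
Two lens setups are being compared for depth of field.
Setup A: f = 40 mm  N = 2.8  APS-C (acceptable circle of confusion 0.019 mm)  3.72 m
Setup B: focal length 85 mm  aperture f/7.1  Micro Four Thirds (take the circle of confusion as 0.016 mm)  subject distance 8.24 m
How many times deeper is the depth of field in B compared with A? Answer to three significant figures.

2.32

Setup A: H = 40²/(2.8×0.019) + 40 ≈ 30115.2 mm; DoF = Df − Dn = 4238.64 − 3314.44 ≈ 924.20 mm.
Setup B: H = 85²/(7.1×0.016) + 85 ≈ 63685.4 mm; DoF = Df − Dn = 9452.0 − 7303.5 ≈ 2148.5 mm.
Ratio = 2148.5 / 924.20 ≈ 2.32.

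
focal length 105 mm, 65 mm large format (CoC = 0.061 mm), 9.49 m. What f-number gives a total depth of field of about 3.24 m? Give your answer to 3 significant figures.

f/3.20

Write h = H − f = f²/(N·c). The thin-lens limits are Dn = s·h/(h + (s−f)) and Df = s·h/(h − (s−f)), so DoF = Df − Dn = 2·s·(s−f)·h / (h² − (s−f)²).
That is a quadratic in h: DoF·h² − 2·s·(s−f)·h − DoF·(s−f)² = 0 ⇒ h = (s−f)·(s + √(s² + DoF²)) / DoF = 9385 × (9490 + √(9490² + 3240²)) / 3240 = 9385 × (9490 + 10027.8) / 3240 ≈ 56535 mm.
Then N = f²/(c·h) = 105² / (0.061 × 56535) = 11025 / 3448.7 ≈ 3.20.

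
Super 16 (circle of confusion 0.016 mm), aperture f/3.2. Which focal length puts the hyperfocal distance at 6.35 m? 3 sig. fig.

From H = f²/(N·c) + f, with f ≪ H: f ≈ √(H·N·c) = √(6350 × 3.2 × 0.016) = √325.12 ≈ 18.03 mm.
The +f correction barely moves this — solving exactly, f² + N·c·f − N·c·H = 0 ⇒ f = (−N·c + √((N·c)² + 4·N·c·H))/2 = (−0.0512 + √1300.5)/2 ≈ 18.006 mm, so f ≈ 18.0 mm.

18.0 mm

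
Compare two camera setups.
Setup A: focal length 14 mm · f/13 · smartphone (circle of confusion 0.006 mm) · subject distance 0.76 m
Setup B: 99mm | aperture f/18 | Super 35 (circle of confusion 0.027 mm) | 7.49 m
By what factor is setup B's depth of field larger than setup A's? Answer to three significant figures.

Setup A: H = 14²/(13×0.006) + 14 ≈ 2526.8 mm; DoF = Df − Dn = 1080.89 − 586.02 ≈ 494.87 mm.
Setup B: H = 99²/(18×0.027) + 99 ≈ 20265.7 mm; DoF = Df − Dn = 11823.1 − 5481.2 ≈ 6341.9 mm.
Ratio = 6341.9 / 494.87 ≈ 12.8.

12.8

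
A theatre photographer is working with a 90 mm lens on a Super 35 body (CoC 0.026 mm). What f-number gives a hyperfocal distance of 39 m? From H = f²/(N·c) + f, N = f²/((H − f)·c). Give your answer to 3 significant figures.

f/8.01

Rearrange H = f²/(N·c) + f for N: N = f² / ((H − f)·c).
N = 90² / ((39000 − 90) × 0.026) = 8100 / 1012 ≈ 8.01.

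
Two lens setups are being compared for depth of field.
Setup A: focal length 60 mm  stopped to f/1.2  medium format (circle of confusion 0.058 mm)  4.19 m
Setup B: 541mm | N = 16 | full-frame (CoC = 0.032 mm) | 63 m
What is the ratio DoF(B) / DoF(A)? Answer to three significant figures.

20.7

Setup A: H = 60²/(1.2×0.058) + 60 ≈ 51784.1 mm; DoF = Df − Dn = 4553.59 − 3880.18 ≈ 673.41 mm.
Setup B: H = 541²/(16×0.032) + 541 ≈ 572183.6 mm; DoF = Df − Dn = 70728 − 56795 ≈ 13933 mm.
Ratio = 13933 / 673.41 ≈ 20.7.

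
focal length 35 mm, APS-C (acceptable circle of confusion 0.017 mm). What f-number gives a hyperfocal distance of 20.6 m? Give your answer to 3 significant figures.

Rearrange H = f²/(N·c) + f for N: N = f² / ((H − f)·c).
N = 35² / ((20600 − 35) × 0.017) = 1225 / 349.6 ≈ 3.50.

f/3.50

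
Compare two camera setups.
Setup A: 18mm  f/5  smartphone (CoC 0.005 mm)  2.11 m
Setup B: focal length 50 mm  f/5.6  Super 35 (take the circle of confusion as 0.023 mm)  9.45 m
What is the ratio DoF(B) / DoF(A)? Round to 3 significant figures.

Setup A: H = 18²/(5×0.005) + 18 ≈ 12978.0 mm; DoF = Df − Dn = 2516.16 − 1816.74 ≈ 699.42 mm.
Setup B: H = 50²/(5.6×0.023) + 50 ≈ 19459.9 mm; DoF = Df − Dn = 18324 − 6367 ≈ 11957 mm.
Ratio = 11957 / 699.42 ≈ 17.1.

17.1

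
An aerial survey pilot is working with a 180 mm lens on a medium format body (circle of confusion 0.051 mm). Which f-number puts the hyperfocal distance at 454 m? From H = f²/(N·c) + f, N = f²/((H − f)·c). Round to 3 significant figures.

f/1.40

Rearrange H = f²/(N·c) + f for N: N = f² / ((H − f)·c).
N = 180² / ((454000 − 180) × 0.051) = 32400 / 23145 ≈ 1.40.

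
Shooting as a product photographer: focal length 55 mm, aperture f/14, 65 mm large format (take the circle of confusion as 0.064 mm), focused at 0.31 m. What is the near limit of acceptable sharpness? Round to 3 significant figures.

Hyperfocal distance H = f²/(N·c) + f = 55²/(14 × 0.064) + 55 = 3025/0.896 + 55 ≈ 3431.1 mm ≈ 3.431 m.
Near limit Dn = s·(H − f)/(H + s − 2f) = 310 × (3431.1 − 55) / (3431.1 + 310 − 2 × 55) = 310 × 3376.1 / 3631.1 ≈ 288.23 mm.

288 mm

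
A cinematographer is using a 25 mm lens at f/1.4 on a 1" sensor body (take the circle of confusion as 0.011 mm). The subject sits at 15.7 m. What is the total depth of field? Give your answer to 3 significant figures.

Hyperfocal distance H = f²/(N·c) + f = 25²/(1.4 × 0.011) + 25 = 625/0.0154 + 25 ≈ 40609.4 mm ≈ 40.61 m.
Near limit Dn = s·(H − f)/(H + s − 2f) = 15700 × (40609.4 − 25) / (40609.4 + 15700 − 2 × 25) = 15700 × 40584.4 / 56259.4 ≈ 11326 mm.
Far limit Df = s·(H − f)/(H − s) = 15700 × (40609.4 − 25) / (40609.4 − 15700) = 15700 × 40584.4 / 24909.4 ≈ 25580 mm.
Depth of field = Df − Dn = 25580 − 11326 ≈ 14254 mm ≈ 14.3 m.

14.3 m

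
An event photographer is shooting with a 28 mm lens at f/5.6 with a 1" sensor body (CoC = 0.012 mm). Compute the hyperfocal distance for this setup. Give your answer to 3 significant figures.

Hyperfocal distance H = f²/(N·c) + f = 28²/(5.6 × 0.012) + 28 = 784/0.0672 + 28 ≈ 11694.7 mm ≈ 11.7 m.

11.7 m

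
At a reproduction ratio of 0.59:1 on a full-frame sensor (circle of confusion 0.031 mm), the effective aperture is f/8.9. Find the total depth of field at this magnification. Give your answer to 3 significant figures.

1.59 mm

At magnification m, DoF ≈ 2·N_eff·c/m² = 2 × 8.9 × 0.031 / 0.59² = 0.5518 / 0.3481 ≈ 1.59 mm.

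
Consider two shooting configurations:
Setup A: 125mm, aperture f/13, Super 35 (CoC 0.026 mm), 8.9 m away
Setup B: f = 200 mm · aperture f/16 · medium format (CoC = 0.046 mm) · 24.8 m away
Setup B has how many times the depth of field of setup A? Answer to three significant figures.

Setup A: H = 125²/(13×0.026) + 125 ≈ 46352.8 mm; DoF = Df − Dn = 10985.2 − 7480.1 ≈ 3505.1 mm.
Setup B: H = 200²/(16×0.046) + 200 ≈ 54547.8 mm; DoF = Df − Dn = 45308 − 17072 ≈ 28236 mm.
Ratio = 28236 / 3505.1 ≈ 8.06.

8.06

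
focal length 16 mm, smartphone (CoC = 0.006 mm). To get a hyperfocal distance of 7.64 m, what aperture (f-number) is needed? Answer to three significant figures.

f/5.60

Rearrange H = f²/(N·c) + f for N: N = f² / ((H − f)·c).
N = 16² / ((7640 − 16) × 0.006) = 256 / 45.74 ≈ 5.60.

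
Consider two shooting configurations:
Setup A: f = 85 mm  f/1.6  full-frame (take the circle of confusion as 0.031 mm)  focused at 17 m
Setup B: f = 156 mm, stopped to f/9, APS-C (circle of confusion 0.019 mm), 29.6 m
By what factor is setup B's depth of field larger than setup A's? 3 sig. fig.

Setup A: H = 85²/(1.6×0.031) + 85 ≈ 145750.3 mm; DoF = Df − Dn = 19233.4 − 15231.3 ≈ 4002.1 mm.
Setup B: H = 156²/(9×0.019) + 156 ≈ 142471.8 mm; DoF = Df − Dn = 37322 − 24526 ≈ 12796 mm.
Ratio = 12796 / 4002.1 ≈ 3.20.

3.20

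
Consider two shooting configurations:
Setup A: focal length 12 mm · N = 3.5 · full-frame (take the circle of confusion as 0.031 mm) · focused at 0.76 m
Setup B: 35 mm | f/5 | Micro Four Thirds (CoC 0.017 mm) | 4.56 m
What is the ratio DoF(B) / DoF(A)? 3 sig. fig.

Setup A: H = 12²/(3.5×0.031) + 12 ≈ 1339.2 mm; DoF = Df − Dn = 1741.5 − 486.1 ≈ 1255.4 mm.
Setup B: H = 35²/(5×0.017) + 35 ≈ 14446.8 mm; DoF = Df − Dn = 6647.0 − 3470.4 ≈ 3176.6 mm.
Ratio = 3176.6 / 1255.4 ≈ 2.53.

2.53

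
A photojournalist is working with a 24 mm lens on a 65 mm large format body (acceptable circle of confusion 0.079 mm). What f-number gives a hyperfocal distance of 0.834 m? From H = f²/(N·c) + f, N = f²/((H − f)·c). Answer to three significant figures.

f/9

Rearrange H = f²/(N·c) + f for N: N = f² / ((H − f)·c).
N = 24² / ((834 − 24) × 0.079) = 576 / 63.99 ≈ 9.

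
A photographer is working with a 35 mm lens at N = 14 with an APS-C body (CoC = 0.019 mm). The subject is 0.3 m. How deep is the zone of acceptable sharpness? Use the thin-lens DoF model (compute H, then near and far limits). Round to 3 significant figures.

34.6 mm

Hyperfocal distance H = f²/(N·c) + f = 35²/(14 × 0.019) + 35 = 1225/0.266 + 35 ≈ 4640.3 mm ≈ 4.640 m.
Near limit Dn = s·(H − f)/(H + s − 2f) = 300 × (4640.3 − 35) / (4640.3 + 300 − 2 × 35) = 300 × 4605.3 / 4870.3 ≈ 283.676 mm.
Far limit Df = s·(H − f)/(H − s) = 300 × (4640.3 − 35) / (4640.3 − 300) = 300 × 4605.3 / 4340.3 ≈ 318.317 mm.
Depth of field = Df − Dn = 318.317 − 283.676 ≈ 34.641 mm.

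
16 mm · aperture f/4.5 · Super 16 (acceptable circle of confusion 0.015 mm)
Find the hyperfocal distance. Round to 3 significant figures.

3.81 m

Hyperfocal distance H = f²/(N·c) + f = 16²/(4.5 × 0.015) + 16 = 256/0.0675 + 16 ≈ 3808.6 mm ≈ 3.81 m.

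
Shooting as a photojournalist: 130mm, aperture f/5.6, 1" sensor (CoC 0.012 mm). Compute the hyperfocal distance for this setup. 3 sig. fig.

Hyperfocal distance H = f²/(N·c) + f = 130²/(5.6 × 0.012) + 130 = 16900/0.0672 + 130 ≈ 251618.1 mm ≈ 252 m.

252 m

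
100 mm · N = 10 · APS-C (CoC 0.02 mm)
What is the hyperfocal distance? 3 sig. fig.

Hyperfocal distance H = f²/(N·c) + f = 100²/(10 × 0.02) + 100 = 10000/0.2 + 100 ≈ 50100.0 mm ≈ 50.1 m.

50.1 m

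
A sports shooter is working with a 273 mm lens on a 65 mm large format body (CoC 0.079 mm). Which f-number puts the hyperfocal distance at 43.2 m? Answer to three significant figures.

f/22

Rearrange H = f²/(N·c) + f for N: N = f² / ((H − f)·c).
N = 273² / ((43200 − 273) × 0.079) = 74529 / 3391 ≈ 22.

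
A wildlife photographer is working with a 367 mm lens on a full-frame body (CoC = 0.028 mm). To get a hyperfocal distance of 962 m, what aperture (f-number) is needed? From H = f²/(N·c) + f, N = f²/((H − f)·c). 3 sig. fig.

f/5

Rearrange H = f²/(N·c) + f for N: N = f² / ((H − f)·c).
N = 367² / ((962000 − 367) × 0.028) = 134689 / 26926 ≈ 5.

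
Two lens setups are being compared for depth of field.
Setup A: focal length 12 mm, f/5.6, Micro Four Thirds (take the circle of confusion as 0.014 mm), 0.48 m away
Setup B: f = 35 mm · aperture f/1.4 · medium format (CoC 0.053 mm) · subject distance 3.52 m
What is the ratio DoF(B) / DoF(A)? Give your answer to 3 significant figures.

Setup A: H = 12²/(5.6×0.014) + 12 ≈ 1848.7 mm; DoF = Df − Dn = 644.12 − 382.53 ≈ 261.59 mm.
Setup B: H = 35²/(1.4×0.053) + 35 ≈ 16544.4 mm; DoF = Df − Dn = 4461.9 − 2906.5 ≈ 1555.4 mm.
Ratio = 1555.4 / 261.59 ≈ 5.95.

5.95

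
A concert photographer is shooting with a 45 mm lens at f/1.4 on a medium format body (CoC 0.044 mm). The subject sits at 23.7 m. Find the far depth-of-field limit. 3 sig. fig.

84.5 m

Hyperfocal distance H = f²/(N·c) + f = 45²/(1.4 × 0.044) + 45 = 2025/0.0616 + 45 ≈ 32918.4 mm ≈ 32.92 m.
Far limit Df = s·(H − f)/(H − s) = 23700 × (32918.4 − 45) / (32918.4 − 23700) = 23700 × 32873.4 / 9218.4 ≈ 84516 mm ≈ 84.5 m.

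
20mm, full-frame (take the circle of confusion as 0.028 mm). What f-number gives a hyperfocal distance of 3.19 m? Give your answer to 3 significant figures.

Rearrange H = f²/(N·c) + f for N: N = f² / ((H − f)·c).
N = 20² / ((3190 − 20) × 0.028) = 400 / 88.76 ≈ 4.51.

f/4.51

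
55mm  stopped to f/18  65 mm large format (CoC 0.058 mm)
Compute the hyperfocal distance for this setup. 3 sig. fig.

2.95 m

Hyperfocal distance H = f²/(N·c) + f = 55²/(18 × 0.058) + 55 = 3025/1.044 + 55 ≈ 2952.5 mm ≈ 2.95 m.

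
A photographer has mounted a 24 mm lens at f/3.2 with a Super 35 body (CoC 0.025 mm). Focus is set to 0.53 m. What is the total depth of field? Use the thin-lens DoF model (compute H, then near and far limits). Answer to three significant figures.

74.9 mm

Hyperfocal distance H = f²/(N·c) + f = 24²/(3.2 × 0.025) + 24 = 576/0.08 + 24 ≈ 7224.0 mm ≈ 7.224 m.
Near limit Dn = s·(H − f)/(H + s − 2f) = 530 × (7224.0 − 24) / (7224.0 + 530 − 2 × 24) = 530 × 7200.0 / 7706.0 ≈ 495.199 mm.
Far limit Df = s·(H − f)/(H − s) = 530 × (7224.0 − 24) / (7224.0 − 530) = 530 × 7200.0 / 6694.0 ≈ 570.063 mm.
Depth of field = Df − Dn = 570.063 − 495.199 ≈ 74.864 mm.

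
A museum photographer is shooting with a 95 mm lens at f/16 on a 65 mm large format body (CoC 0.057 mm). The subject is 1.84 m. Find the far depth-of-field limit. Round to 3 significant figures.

2.23 m

Hyperfocal distance H = f²/(N·c) + f = 95²/(16 × 0.057) + 95 = 9025/0.912 + 95 ≈ 9990.8 mm ≈ 9.991 m.
Far limit Df = s·(H − f)/(H − s) = 1840 × (9990.8 − 95) / (9990.8 − 1840) = 1840 × 9895.8 / 8150.8 ≈ 2233.9 mm ≈ 2.23 m.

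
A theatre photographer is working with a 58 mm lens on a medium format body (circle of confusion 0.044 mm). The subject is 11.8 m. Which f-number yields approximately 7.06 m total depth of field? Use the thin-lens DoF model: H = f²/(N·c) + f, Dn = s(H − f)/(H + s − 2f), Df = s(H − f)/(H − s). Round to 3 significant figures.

f/1.80

Write h = H − f = f²/(N·c). The thin-lens limits are Dn = s·h/(h + (s−f)) and Df = s·h/(h − (s−f)), so DoF = Df − Dn = 2·s·(s−f)·h / (h² − (s−f)²).
That is a quadratic in h: DoF·h² − 2·s·(s−f)·h − DoF·(s−f)² = 0 ⇒ h = (s−f)·(s + √(s² + DoF²)) / DoF = 11742 × (11800 + √(11800² + 7060²)) / 7060 = 11742 × (11800 + 13750.8) / 7060 ≈ 42495 mm.
Then N = f²/(c·h) = 58² / (0.044 × 42495) = 3364 / 1869.8 ≈ 1.80.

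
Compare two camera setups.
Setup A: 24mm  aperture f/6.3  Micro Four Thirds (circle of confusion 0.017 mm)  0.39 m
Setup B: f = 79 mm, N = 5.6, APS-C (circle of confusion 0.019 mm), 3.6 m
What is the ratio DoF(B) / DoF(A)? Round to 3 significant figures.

Setup A: H = 24²/(6.3×0.017) + 24 ≈ 5402.2 mm; DoF = Df − Dn = 418.479 − 365.150 ≈ 53.329 mm.
Setup B: H = 79²/(5.6×0.019) + 79 ≈ 58735.0 mm; DoF = Df − Dn = 3829.90 − 3396.14 ≈ 433.76 mm.
Ratio = 433.76 / 53.329 ≈ 8.13.

8.13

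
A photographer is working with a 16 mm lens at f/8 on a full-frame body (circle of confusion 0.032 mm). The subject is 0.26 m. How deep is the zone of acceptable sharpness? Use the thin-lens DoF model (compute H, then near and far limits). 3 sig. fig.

135 mm

Hyperfocal distance H = f²/(N·c) + f = 16²/(8 × 0.032) + 16 = 256/0.256 + 16 ≈ 1016.0 mm ≈ 1.016 m.
Near limit Dn = s·(H − f)/(H + s − 2f) = 260 × (1016.0 − 16) / (1016.0 + 260 − 2 × 16) = 260 × 1000.0 / 1244.0 ≈ 209.00 mm.
Far limit Df = s·(H − f)/(H − s) = 260 × (1016.0 − 16) / (1016.0 − 260) = 260 × 1000.0 / 756.0 ≈ 343.92 mm.
Depth of field = Df − Dn = 343.92 − 209.00 ≈ 134.92 mm.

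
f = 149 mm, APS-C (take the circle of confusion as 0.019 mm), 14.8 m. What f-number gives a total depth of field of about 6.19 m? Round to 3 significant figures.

f/16

Write h = H − f = f²/(N·c). The thin-lens limits are Dn = s·h/(h + (s−f)) and Df = s·h/(h − (s−f)), so DoF = Df − Dn = 2·s·(s−f)·h / (h² − (s−f)²).
That is a quadratic in h: DoF·h² − 2·s·(s−f)·h − DoF·(s−f)² = 0 ⇒ h = (s−f)·(s + √(s² + DoF²)) / DoF = 14651 × (14800 + √(14800² + 6190²)) / 6190 = 14651 × (14800 + 16042.3) / 6190 ≈ 73000 mm.
Then N = f²/(c·h) = 149² / (0.019 × 73000) = 22201 / 1387.0 ≈ 16.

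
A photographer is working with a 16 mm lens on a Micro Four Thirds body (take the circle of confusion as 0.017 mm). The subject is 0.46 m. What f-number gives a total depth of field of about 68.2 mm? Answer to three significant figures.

Write h = H − f = f²/(N·c). The thin-lens limits are Dn = s·h/(h + (s−f)) and Df = s·h/(h − (s−f)), so DoF = Df − Dn = 2·s·(s−f)·h / (h² − (s−f)²).
That is a quadratic in h: DoF·h² − 2·s·(s−f)·h − DoF·(s−f)² = 0 ⇒ h = (s−f)·(s + √(s² + DoF²)) / DoF = 444 × (460 + √(460² + 68.2²)) / 68.2 = 444 × (460 + 465.028) / 68.2 ≈ 6022.2 mm.
Then N = f²/(c·h) = 16² / (0.017 × 6022.2) = 256 / 102.38 ≈ 2.50.

f/2.50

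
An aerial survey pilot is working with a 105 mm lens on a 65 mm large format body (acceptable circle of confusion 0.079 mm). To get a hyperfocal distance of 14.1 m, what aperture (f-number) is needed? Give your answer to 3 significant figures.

f/9.97

Rearrange H = f²/(N·c) + f for N: N = f² / ((H − f)·c).
N = 105² / ((14100 − 105) × 0.079) = 11025 / 1106 ≈ 9.97.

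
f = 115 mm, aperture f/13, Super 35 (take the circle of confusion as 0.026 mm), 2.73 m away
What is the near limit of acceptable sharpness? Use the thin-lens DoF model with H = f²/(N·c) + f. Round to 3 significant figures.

2.56 m

Hyperfocal distance H = f²/(N·c) + f = 115²/(13 × 0.026) + 115 = 13225/0.338 + 115 ≈ 39242.2 mm ≈ 39.24 m.
Near limit Dn = s·(H − f)/(H + s − 2f) = 2730 × (39242.2 − 115) / (39242.2 + 2730 − 2 × 115) = 2730 × 39127.2 / 41742.2 ≈ 2559.0 mm ≈ 2.56 m.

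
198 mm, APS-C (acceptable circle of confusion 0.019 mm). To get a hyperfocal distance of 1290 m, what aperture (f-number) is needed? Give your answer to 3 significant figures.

Rearrange H = f²/(N·c) + f for N: N = f² / ((H − f)·c).
N = 198² / ((1290000 − 198) × 0.019) = 39204 / 24506 ≈ 1.60.

f/1.60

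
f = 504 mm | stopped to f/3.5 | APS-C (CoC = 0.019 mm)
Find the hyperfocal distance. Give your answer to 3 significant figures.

3820 m

Hyperfocal distance H = f²/(N·c) + f = 504²/(3.5 × 0.019) + 504 = 254016/0.0665 + 504 ≈ 3820293.5 mm ≈ 3820 m.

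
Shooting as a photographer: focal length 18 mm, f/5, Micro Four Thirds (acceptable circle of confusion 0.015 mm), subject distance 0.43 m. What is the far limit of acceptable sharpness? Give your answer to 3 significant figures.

475 mm

Hyperfocal distance H = f²/(N·c) + f = 18²/(5 × 0.015) + 18 = 324/0.075 + 18 ≈ 4338.0 mm ≈ 4.338 m.
Far limit Df = s·(H − f)/(H − s) = 430 × (4338.0 − 18) / (4338.0 − 430) = 430 × 4320.0 / 3908.0 ≈ 475.33 mm.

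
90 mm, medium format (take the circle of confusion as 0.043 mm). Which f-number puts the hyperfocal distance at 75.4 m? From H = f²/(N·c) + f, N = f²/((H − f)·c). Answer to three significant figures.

f/2.50

Rearrange H = f²/(N·c) + f for N: N = f² / ((H − f)·c).
N = 90² / ((75400 − 90) × 0.043) = 8100 / 3238 ≈ 2.50.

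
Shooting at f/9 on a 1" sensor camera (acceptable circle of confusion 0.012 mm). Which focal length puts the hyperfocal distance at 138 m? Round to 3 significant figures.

From H = f²/(N·c) + f, with f ≪ H: f ≈ √(H·N·c) = √(138000 × 9 × 0.012) = √14904 ≈ 122.1 mm.
The +f correction barely moves this — solving exactly, f² + N·c·f − N·c·H = 0 ⇒ f = (−N·c + √((N·c)² + 4·N·c·H))/2 = (−0.108 + √59616)/2 ≈ 122.03 mm, so f ≈ 122 mm.

122 mm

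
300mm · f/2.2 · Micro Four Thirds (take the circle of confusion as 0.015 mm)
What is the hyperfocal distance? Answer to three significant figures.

Hyperfocal distance H = f²/(N·c) + f = 300²/(2.2 × 0.015) + 300 = 90000/0.033 + 300 ≈ 2727572.7 mm ≈ 2730 m.

2730 m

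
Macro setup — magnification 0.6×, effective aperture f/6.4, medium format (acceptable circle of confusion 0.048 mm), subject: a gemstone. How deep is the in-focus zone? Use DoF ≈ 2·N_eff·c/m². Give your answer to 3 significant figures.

1.71 mm

At magnification m, DoF ≈ 2·N_eff·c/m² = 2 × 6.4 × 0.048 / 0.6² = 0.6144 / 0.36 ≈ 1.71 mm.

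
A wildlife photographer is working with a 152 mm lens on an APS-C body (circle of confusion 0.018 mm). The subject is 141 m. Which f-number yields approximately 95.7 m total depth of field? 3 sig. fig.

Write h = H − f = f²/(N·c). The thin-lens limits are Dn = s·h/(h + (s−f)) and Df = s·h/(h − (s−f)), so DoF = Df − Dn = 2·s·(s−f)·h / (h² − (s−f)²).
That is a quadratic in h: DoF·h² − 2·s·(s−f)·h − DoF·(s−f)² = 0 ⇒ h = (s−f)·(s + √(s² + DoF²)) / DoF = 140848 × (141000 + √(141000² + 95700²)) / 95700 = 140848 × (141000 + 170410) / 95700 ≈ 458322 mm.
Then N = f²/(c·h) = 152² / (0.018 × 458322) = 23104 / 8249.8 ≈ 2.80.

f/2.80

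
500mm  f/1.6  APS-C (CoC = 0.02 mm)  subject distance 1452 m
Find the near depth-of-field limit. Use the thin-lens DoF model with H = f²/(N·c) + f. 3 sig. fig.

Hyperfocal distance H = f²/(N·c) + f = 500²/(1.6 × 0.02) + 500 = 250000/0.032 + 500 ≈ 7813000.0 mm ≈ 7813 m.
Near limit Dn = s·(H − f)/(H + s − 2f) = 1452000 × (7813000.0 − 500) / (7813000.0 + 1452000 − 2 × 500) = 1452000 × 7812500.0 / 9264000.0 ≈ 1224498 mm ≈ 1220 m.

1220 m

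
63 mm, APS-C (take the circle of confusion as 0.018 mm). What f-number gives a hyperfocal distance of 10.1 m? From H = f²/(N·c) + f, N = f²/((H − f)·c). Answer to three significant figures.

Rearrange H = f²/(N·c) + f for N: N = f² / ((H − f)·c).
N = 63² / ((10100 − 63) × 0.018) = 3969 / 180.7 ≈ 22.

f/22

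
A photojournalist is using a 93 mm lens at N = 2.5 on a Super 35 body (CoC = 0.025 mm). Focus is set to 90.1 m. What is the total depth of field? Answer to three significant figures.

203 m

Hyperfocal distance H = f²/(N·c) + f = 93²/(2.5 × 0.025) + 93 = 8649/0.0625 + 93 ≈ 138477.0 mm ≈ 138.5 m.
Near limit Dn = s·(H − f)/(H + s − 2f) = 90100 × (138477.0 − 93) / (138477.0 + 90100 − 2 × 93) = 90100 × 138384.0 / 228391.0 ≈ 54592 mm.
Far limit Df = s·(H − f)/(H − s) = 90100 × (138477.0 − 93) / (138477.0 − 90100) = 90100 × 138384.0 / 48377.0 ≈ 257734 mm.
Depth of field = Df − Dn = 257734 − 54592 ≈ 203142 mm ≈ 203 m.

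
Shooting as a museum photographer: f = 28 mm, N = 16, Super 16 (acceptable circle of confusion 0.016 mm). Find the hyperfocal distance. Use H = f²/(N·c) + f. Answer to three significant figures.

3.09 m

Hyperfocal distance H = f²/(N·c) + f = 28²/(16 × 0.016) + 28 = 784/0.256 + 28 ≈ 3090.5 mm ≈ 3.09 m.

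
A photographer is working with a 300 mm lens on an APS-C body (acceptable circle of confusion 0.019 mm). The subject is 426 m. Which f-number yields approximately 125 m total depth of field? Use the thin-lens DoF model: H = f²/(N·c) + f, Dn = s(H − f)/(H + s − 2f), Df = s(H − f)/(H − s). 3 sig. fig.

f/1.60

Write h = H − f = f²/(N·c). The thin-lens limits are Dn = s·h/(h + (s−f)) and Df = s·h/(h − (s−f)), so DoF = Df − Dn = 2·s·(s−f)·h / (h² − (s−f)²).
That is a quadratic in h: DoF·h² − 2·s·(s−f)·h − DoF·(s−f)² = 0 ⇒ h = (s−f)·(s + √(s² + DoF²)) / DoF = 425700 × (426000 + √(426000² + 125000²)) / 125000 = 425700 × (426000 + 443961) / 125000 ≈ 2962738 mm.
Then N = f²/(c·h) = 300² / (0.019 × 2962738) = 90000 / 56292 ≈ 1.60.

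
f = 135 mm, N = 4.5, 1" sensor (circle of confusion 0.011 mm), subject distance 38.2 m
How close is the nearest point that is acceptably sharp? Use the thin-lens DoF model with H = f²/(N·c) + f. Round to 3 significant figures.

34.6 m

Hyperfocal distance H = f²/(N·c) + f = 135²/(4.5 × 0.011) + 135 = 18225/0.0495 + 135 ≈ 368316.8 mm ≈ 368.3 m.
Near limit Dn = s·(H − f)/(H + s − 2f) = 38200 × (368316.8 − 135) / (368316.8 + 38200 − 2 × 135) = 38200 × 368181.8 / 406246.8 ≈ 34621 mm ≈ 34.6 m.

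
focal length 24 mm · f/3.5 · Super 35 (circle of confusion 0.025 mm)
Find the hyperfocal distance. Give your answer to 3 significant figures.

Hyperfocal distance H = f²/(N·c) + f = 24²/(3.5 × 0.025) + 24 = 576/0.0875 + 24 ≈ 6606.9 mm ≈ 6.61 m.

6.61 m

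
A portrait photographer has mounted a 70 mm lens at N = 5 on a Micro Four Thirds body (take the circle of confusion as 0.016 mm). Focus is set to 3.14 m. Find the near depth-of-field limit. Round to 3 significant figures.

Hyperfocal distance H = f²/(N·c) + f = 70²/(5 × 0.016) + 70 = 4900/0.08 + 70 ≈ 61320.0 mm ≈ 61.32 m.
Near limit Dn = s·(H − f)/(H + s − 2f) = 3140 × (61320.0 − 70) / (61320.0 + 3140 − 2 × 70) = 3140 × 61250.0 / 64320.0 ≈ 2990.1 mm ≈ 2.99 m.

2.99 m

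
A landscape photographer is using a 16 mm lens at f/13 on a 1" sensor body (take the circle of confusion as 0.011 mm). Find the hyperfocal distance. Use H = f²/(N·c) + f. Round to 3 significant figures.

Hyperfocal distance H = f²/(N·c) + f = 16²/(13 × 0.011) + 16 = 256/0.143 + 16 ≈ 1806.2 mm ≈ 1.81 m.

1.81 m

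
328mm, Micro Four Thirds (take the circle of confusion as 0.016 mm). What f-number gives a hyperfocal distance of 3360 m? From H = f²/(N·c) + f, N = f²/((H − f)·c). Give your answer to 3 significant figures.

f/2.00

Rearrange H = f²/(N·c) + f for N: N = f² / ((H − f)·c).
N = 328² / ((3360000 − 328) × 0.016) = 107584 / 53755 ≈ 2.00.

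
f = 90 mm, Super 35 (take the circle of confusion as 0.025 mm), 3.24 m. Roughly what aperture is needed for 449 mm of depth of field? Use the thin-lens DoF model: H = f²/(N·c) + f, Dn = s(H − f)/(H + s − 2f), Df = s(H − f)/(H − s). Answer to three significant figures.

f/7.09

Write h = H − f = f²/(N·c). The thin-lens limits are Dn = s·h/(h + (s−f)) and Df = s·h/(h − (s−f)), so DoF = Df − Dn = 2·s·(s−f)·h / (h² − (s−f)²).
That is a quadratic in h: DoF·h² − 2·s·(s−f)·h − DoF·(s−f)² = 0 ⇒ h = (s−f)·(s + √(s² + DoF²)) / DoF = 3150 × (3240 + √(3240² + 449²)) / 449 = 3150 × (3240 + 3270.96) / 449 ≈ 45678 mm.
Then N = f²/(c·h) = 90² / (0.025 × 45678) = 8100 / 1142.0 ≈ 7.09.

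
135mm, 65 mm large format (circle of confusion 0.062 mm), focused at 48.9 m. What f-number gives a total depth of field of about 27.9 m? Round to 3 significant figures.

f/1.60

Write h = H − f = f²/(N·c). The thin-lens limits are Dn = s·h/(h + (s−f)) and Df = s·h/(h − (s−f)), so DoF = Df − Dn = 2·s·(s−f)·h / (h² − (s−f)²).
That is a quadratic in h: DoF·h² − 2·s·(s−f)·h − DoF·(s−f)² = 0 ⇒ h = (s−f)·(s + √(s² + DoF²)) / DoF = 48765 × (48900 + √(48900² + 27900²)) / 27900 = 48765 × (48900 + 56299.4) / 27900 ≈ 183873 mm.
Then N = f²/(c·h) = 135² / (0.062 × 183873) = 18225 / 11400 ≈ 1.60.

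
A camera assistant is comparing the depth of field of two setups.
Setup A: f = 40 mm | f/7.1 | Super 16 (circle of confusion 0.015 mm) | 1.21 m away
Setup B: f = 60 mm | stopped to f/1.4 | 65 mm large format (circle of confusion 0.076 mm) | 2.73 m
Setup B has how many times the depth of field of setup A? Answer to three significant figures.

2.29

Setup A: H = 40²/(7.1×0.015) + 40 ≈ 15063.5 mm; DoF = Df − Dn = 1312.19 − 1122.58 ≈ 189.61 mm.
Setup B: H = 60²/(1.4×0.076) + 60 ≈ 33894.6 mm; DoF = Df − Dn = 2963.89 − 2530.32 ≈ 433.57 mm.
Ratio = 433.57 / 189.61 ≈ 2.29.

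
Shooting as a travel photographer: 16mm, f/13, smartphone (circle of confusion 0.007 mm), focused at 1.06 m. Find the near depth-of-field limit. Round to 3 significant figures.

Hyperfocal distance H = f²/(N·c) + f = 16²/(13 × 0.007) + 16 = 256/0.091 + 16 ≈ 2829.2 mm ≈ 2.829 m.
Near limit Dn = s·(H − f)/(H + s − 2f) = 1060 × (2829.2 − 16) / (2829.2 + 1060 − 2 × 16) = 1060 × 2813.2 / 3857.2 ≈ 773.10 mm ≈ 0.773 m.

0.773 m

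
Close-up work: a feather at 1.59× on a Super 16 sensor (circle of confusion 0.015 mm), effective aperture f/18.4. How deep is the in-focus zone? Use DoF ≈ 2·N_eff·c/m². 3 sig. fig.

At magnification m, DoF ≈ 2·N_eff·c/m² = 2 × 18.4 × 0.015 / 1.59² = 0.552 / 2.528 ≈ 0.218 mm.

0.218 mm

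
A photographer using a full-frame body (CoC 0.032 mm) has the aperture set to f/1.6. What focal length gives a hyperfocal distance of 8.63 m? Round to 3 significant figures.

21.0 mm

From H = f²/(N·c) + f, with f ≪ H: f ≈ √(H·N·c) = √(8630 × 1.6 × 0.032) = √441.86 ≈ 21.02 mm.
The +f correction barely moves this — solving exactly, f² + N·c·f − N·c·H = 0 ⇒ f = (−N·c + √((N·c)² + 4·N·c·H))/2 = (−0.0512 + √1767.4)/2 ≈ 20.995 mm, so f ≈ 21.0 mm.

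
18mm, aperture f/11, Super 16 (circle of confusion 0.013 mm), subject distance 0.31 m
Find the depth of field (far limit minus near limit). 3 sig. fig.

81.3 mm

Hyperfocal distance H = f²/(N·c) + f = 18²/(11 × 0.013) + 18 = 324/0.143 + 18 ≈ 2283.7 mm ≈ 2.284 m.
Near limit Dn = s·(H − f)/(H + s − 2f) = 310 × (2283.7 − 18) / (2283.7 + 310 − 2 × 18) = 310 × 2265.7 / 2557.7 ≈ 274.609 mm.
Far limit Df = s·(H − f)/(H − s) = 310 × (2283.7 − 18) / (2283.7 − 310) = 310 × 2265.7 / 1973.7 ≈ 355.862 mm.
Depth of field = Df − Dn = 355.862 − 274.609 ≈ 81.253 mm.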